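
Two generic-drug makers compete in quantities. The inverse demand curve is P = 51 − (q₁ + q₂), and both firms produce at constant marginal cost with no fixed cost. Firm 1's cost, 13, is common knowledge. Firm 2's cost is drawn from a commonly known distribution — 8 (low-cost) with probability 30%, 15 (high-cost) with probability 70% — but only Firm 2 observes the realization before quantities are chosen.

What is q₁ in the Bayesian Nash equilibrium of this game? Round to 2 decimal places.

12.63

Type-c best response for Firm 2: q₂(c) = (51 − c)/2 − q₁/2.
Firm 1 maximizes expected profit; its first-order condition is 51 − 2q₁ − E[q₂] − 13 = 0.
Substituting E[q₂] and solving: E[c₂] = 12.9, so q₁ = (51 − 2·13 + 12.9)/3 = 12.6333.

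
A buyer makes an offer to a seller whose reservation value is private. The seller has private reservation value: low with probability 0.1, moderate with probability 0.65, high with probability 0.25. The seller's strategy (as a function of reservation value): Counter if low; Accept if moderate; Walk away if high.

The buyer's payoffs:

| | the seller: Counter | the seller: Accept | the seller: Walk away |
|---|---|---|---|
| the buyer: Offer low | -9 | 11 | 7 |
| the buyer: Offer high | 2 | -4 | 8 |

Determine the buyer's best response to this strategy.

Offer low

Compute the buyer's expected payoff for each action, taking the expectation over the seller's type.
E[Offer low] = 0.1·(-9) + 0.65·(11) + 0.25·(7) = 8
E[Offer high] = 0.1·(2) + 0.65·(-4) + 0.25·(8) = -0.4
Best response: Offer low (8 is the largest).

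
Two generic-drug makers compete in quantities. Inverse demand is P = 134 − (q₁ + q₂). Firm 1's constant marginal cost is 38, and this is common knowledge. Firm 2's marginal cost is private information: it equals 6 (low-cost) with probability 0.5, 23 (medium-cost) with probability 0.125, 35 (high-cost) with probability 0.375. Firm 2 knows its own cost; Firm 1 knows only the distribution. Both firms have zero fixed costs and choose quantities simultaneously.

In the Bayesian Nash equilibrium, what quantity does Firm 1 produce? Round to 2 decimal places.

Type-c best response for Firm 2: q₂(c) = (134 − c)/2 − q₁/2.
Firm 1 maximizes expected profit; its first-order condition is 134 − 2q₁ − E[q₂] − 38 = 0.
Substituting E[q₂] and solving: E[c₂] = 19, so q₁ = (134 − 2·38 + 19)/3 = 25.6667.

25.67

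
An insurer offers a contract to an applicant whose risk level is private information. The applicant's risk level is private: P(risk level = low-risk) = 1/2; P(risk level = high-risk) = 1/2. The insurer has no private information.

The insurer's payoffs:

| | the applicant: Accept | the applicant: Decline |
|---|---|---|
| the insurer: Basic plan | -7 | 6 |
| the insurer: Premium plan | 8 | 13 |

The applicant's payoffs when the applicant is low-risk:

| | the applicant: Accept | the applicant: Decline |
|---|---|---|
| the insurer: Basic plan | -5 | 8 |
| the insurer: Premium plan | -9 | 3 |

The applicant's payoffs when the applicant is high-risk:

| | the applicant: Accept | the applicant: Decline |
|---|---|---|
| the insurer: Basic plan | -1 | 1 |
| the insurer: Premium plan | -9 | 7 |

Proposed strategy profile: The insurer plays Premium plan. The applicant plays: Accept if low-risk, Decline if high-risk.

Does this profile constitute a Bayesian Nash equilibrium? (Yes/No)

The insurer plays Premium plan: E[Premium plan] = 1/2·(8) + 1/2·(13) = 21/2; E[Basic plan] = -1/2. Best-responding. ✓
The applicant (risk level low-risk), facing Premium plan: Accept gives -9, Decline gives 3. Proposed Accept is not best — profitable deviation exists. ✗
The applicant (risk level high-risk), facing Premium plan: Accept gives -9, Decline gives 7. Proposed Decline is best. ✓

No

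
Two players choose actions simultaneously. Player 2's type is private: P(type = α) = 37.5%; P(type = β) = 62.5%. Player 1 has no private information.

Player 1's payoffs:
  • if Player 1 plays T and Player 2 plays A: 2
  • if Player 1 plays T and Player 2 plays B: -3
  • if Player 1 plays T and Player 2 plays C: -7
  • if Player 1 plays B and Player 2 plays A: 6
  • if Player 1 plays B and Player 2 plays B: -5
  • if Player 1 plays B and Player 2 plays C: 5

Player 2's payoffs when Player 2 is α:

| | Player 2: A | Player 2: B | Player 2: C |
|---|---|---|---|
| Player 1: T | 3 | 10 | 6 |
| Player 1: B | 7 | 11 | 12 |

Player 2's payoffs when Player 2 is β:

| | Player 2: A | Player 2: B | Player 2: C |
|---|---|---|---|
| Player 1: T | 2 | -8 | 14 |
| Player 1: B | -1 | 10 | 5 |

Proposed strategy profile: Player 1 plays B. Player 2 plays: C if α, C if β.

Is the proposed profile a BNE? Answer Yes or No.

No

Player 1 plays B: E[B] = 0.375·(5) + 0.625·(5) = 5; E[T] = -7. Best-responding. ✓
Player 2 (type α), facing B: A gives 7, B gives 11, C gives 12. Proposed C is best. ✓
Player 2 (type β), facing B: A gives -1, B gives 10, C gives 5. Proposed C is not best — profitable deviation exists. ✗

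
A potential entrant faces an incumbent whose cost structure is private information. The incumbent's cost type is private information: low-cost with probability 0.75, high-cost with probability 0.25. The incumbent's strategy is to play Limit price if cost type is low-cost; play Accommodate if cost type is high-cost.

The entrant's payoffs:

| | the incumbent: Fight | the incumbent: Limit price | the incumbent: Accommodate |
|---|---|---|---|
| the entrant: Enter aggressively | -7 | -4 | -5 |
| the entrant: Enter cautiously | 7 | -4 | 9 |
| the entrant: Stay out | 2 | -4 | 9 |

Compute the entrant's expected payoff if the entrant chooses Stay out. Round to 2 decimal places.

-0.75

E[Stay out] = 0.75·(-4) + 0.25·9 = (-3) + 2.25 = -0.75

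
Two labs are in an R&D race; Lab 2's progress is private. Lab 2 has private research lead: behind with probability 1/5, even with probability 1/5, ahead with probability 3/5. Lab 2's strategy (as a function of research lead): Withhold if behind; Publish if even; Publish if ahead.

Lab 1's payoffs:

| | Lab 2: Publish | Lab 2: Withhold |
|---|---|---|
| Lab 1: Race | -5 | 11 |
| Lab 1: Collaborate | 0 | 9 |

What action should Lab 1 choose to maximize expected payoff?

Collaborate

E[Race] = 1/5·(11) + 1/5·(-5) + 3/5·(-5) = -9/5
E[Collaborate] = 1/5·(9) + 1/5·(0) + 3/5·(0) = 9/5
Best response: Collaborate (9/5 is the largest).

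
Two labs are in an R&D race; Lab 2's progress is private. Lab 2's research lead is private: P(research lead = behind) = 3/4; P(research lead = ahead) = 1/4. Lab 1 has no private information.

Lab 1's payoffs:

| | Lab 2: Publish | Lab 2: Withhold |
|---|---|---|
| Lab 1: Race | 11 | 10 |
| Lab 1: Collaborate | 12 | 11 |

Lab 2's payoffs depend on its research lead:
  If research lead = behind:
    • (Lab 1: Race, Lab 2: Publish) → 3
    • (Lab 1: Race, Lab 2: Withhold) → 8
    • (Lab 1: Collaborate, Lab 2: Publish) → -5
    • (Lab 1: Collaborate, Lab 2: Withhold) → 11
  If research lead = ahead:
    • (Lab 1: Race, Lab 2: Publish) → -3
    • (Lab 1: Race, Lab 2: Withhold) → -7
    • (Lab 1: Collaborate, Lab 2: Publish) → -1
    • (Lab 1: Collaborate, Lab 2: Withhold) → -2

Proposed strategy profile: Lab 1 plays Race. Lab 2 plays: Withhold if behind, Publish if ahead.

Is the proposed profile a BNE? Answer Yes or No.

No

A profile is a BNE iff every type of every player is best-responding given beliefs about the other side.
Lab 1 plays Race: E[Race] = 3/4·(10) + 1/4·(11) = 41/4; E[Collaborate] = 45/4. Not best-responding. ✗
Lab 2 (research lead behind), facing Race: Publish gives 3, Withhold gives 8. Proposed Withhold is best. ✓
Lab 2 (research lead ahead), facing Race: Publish gives -3, Withhold gives -7. Proposed Publish is best. ✓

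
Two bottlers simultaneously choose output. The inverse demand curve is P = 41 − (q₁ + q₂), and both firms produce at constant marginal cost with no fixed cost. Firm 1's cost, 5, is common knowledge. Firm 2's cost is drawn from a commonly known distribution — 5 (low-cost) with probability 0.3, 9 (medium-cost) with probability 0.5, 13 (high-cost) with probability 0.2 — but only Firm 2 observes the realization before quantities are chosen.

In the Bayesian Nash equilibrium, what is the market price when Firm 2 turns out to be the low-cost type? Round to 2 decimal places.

Type-c best response for Firm 2: q₂(c) = (41 − c)/2 − q₁/2.
Firm 1 maximizes expected profit; its first-order condition is 41 − 2q₁ − E[q₂] − 5 = 0.
Substituting E[q₂] and solving: E[c₂] = 8.6, so q₁ = (41 − 2·5 + 8.6)/3 = 13.2.
q₂(low-cost) = 11.4, so P = 41 − (13.2 + 11.4) = 16.4.

16.40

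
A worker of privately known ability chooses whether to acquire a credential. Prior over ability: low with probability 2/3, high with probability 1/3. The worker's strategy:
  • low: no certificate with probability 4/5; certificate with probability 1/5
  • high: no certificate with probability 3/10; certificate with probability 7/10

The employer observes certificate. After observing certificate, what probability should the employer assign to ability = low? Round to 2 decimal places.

0.36

P(certificate) = (2/3)·(1/5) + (1/3)·(7/10) = 11/30
P(low | certificate) = ((2/3)·(1/5)) / (11/30) = (2/15) / (11/30) = 4/11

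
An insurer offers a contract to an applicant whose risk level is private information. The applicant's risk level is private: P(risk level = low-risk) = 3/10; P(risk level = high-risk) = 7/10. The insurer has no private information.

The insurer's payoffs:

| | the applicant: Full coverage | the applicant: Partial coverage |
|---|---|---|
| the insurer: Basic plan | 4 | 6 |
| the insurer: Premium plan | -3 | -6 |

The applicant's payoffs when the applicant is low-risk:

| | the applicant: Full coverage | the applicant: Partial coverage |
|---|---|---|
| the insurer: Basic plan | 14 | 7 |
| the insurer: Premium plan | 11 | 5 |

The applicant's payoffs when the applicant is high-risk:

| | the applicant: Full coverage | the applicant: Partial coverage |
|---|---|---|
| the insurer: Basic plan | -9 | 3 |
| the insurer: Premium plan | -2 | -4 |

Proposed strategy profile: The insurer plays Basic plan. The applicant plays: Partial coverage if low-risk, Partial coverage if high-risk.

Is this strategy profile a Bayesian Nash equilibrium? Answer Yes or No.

The insurer plays Basic plan: E[Basic plan] = 3/10·(6) + 7/10·(6) = 6; E[Premium plan] = -6. Best-responding. ✓
The applicant (risk level low-risk), facing Basic plan: Full coverage gives 14, Partial coverage gives 7. Proposed Partial coverage is not best — profitable deviation exists. ✗
The applicant (risk level high-risk), facing Basic plan: Full coverage gives -9, Partial coverage gives 3. Proposed Partial coverage is best. ✓

No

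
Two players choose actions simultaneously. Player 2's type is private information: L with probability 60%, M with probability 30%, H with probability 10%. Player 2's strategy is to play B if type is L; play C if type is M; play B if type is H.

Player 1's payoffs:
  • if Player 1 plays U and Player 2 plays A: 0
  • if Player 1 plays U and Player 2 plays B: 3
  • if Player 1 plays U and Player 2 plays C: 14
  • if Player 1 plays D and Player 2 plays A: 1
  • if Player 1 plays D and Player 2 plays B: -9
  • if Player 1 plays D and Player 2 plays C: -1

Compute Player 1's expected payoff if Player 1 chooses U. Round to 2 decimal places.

Take the expectation over Player 2's type, weighting each type's action by its prior probability.
E[U] = 0.6·3 + 0.3·14 + 0.1·3 = 1.8 + 4.2 + 0.3 = 6.3

6.30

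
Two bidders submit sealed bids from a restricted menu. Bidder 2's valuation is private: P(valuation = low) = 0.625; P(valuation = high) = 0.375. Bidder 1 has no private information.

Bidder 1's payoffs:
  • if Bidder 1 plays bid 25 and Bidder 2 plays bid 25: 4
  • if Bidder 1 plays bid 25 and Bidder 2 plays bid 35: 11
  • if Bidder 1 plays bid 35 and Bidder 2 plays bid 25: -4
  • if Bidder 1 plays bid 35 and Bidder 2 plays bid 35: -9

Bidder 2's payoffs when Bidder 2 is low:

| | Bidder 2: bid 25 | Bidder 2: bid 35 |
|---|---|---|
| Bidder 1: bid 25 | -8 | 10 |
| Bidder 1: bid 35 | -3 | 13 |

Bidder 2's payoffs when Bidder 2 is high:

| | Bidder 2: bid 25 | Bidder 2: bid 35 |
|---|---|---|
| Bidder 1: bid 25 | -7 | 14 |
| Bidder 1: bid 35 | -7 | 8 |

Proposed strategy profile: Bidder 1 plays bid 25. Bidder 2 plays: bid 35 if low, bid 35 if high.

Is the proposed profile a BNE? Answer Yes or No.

Yes

Bidder 1 plays bid 25: E[bid 25] = 0.625·(11) + 0.375·(11) = 11; E[bid 35] = -9. Best-responding. ✓
Bidder 2 (valuation low), facing bid 25: bid 25 gives -8, bid 35 gives 10. Proposed bid 35 is best. ✓
Bidder 2 (valuation high), facing bid 25: bid 25 gives -7, bid 35 gives 14. Proposed bid 35 is best. ✓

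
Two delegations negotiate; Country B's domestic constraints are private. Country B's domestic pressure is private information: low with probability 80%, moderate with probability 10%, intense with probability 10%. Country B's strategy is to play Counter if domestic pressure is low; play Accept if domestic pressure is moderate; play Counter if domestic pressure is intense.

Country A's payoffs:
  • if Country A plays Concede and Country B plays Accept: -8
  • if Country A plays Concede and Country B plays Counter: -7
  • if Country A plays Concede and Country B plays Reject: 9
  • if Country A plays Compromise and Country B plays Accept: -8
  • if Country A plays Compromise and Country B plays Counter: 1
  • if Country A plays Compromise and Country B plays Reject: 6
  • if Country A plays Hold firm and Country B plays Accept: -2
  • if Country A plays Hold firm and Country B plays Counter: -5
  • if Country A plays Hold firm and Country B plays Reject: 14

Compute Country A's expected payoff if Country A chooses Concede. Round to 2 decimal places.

-7.10

E[Concede] = 0.8·(-7) + 0.1·(-8) + 0.1·(-7) = (-5.6) + (-0.8) + (-0.7) = -7.1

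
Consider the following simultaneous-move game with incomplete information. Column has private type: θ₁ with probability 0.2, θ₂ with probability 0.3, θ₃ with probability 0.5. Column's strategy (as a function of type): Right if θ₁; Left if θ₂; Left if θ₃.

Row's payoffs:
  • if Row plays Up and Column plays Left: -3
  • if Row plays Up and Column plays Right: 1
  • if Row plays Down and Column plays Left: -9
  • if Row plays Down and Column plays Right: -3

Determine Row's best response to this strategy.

E[Up] = 0.2·(1) + 0.3·(-3) + 0.5·(-3) = -2.2
E[Down] = 0.2·(-3) + 0.3·(-9) + 0.5·(-9) = -7.8
Best response: Up (-2.2 is the largest).

Up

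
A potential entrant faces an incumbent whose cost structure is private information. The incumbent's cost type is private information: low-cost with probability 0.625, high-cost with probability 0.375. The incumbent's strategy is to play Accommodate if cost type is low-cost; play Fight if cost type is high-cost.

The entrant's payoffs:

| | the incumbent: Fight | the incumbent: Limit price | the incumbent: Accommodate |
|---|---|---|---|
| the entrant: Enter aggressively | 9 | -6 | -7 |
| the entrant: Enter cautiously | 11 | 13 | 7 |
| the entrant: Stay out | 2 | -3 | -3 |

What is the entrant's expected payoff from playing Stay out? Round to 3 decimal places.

Take the expectation over the incumbent's cost type, weighting each type's action by its prior probability.
E[Stay out] = 0.625·(-3) + 0.375·2 = (-1.875) + 0.75 = -1.125

-1.125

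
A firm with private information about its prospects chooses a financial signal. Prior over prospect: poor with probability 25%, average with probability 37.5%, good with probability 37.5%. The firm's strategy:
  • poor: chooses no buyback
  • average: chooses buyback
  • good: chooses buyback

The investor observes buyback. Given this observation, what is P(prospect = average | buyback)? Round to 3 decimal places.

0.500

Apply Bayes' rule using the sender's strategy as the likelihood.
P(buyback) = 0.25·0 + 0.375·1 + 0.375·1 = 0.75
P(average | buyback) = (0.375·1) / 0.75 = 0.375 / 0.75 = 0.5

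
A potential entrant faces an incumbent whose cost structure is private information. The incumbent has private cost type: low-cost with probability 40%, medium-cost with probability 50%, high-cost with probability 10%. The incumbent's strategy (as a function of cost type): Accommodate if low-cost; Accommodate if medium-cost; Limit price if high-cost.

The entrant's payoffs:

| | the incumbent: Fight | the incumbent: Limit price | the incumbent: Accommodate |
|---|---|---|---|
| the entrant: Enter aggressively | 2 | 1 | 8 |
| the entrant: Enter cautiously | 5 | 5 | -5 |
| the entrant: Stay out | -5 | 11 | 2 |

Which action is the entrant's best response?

Enter aggressively

Compute the entrant's expected payoff for each action, taking the expectation over the incumbent's type.
E[Enter aggressively] = 0.4·(8) + 0.5·(8) + 0.1·(1) = 7.3
E[Enter cautiously] = 0.4·(-5) + 0.5·(-5) + 0.1·(5) = -4
E[Stay out] = 0.4·(2) + 0.5·(2) + 0.1·(11) = 2.9
Best response: Enter aggressively (7.3 is the largest).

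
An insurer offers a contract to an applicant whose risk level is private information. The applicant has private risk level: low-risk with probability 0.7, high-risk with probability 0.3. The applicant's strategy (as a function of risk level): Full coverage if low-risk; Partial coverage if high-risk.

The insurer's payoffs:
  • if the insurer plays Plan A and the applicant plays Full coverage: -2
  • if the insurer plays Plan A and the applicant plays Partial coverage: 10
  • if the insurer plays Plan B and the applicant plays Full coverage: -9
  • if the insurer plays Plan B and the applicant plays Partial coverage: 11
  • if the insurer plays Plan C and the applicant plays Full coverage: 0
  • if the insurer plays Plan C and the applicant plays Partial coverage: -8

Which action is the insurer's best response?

Plan A

E[Plan A] = 0.7·(-2) + 0.3·(10) = 1.6
E[Plan B] = 0.7·(-9) + 0.3·(11) = -3
E[Plan C] = 0.7·(0) + 0.3·(-8) = -2.4
Best response: Plan A (1.6 is the largest).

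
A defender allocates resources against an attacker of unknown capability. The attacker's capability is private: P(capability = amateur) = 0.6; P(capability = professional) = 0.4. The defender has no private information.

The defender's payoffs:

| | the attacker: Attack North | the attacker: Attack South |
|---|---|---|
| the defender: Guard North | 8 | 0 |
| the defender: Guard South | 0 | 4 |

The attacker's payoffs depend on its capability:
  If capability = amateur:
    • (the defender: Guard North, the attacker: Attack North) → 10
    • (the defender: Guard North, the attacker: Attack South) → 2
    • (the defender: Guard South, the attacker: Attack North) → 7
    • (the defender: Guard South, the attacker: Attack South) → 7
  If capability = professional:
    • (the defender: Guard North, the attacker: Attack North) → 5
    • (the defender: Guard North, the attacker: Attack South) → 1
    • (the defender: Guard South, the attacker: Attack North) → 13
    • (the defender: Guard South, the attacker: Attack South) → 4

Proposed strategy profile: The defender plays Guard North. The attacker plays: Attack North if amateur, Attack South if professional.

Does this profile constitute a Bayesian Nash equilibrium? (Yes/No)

The defender plays Guard North: E[Guard North] = 0.6·(8) + 0.4·(0) = 4.8; E[Guard South] = 1.6. Best-responding. ✓
The attacker (capability amateur), facing Guard North: Attack North gives 10, Attack South gives 2. Proposed Attack North is best. ✓
The attacker (capability professional), facing Guard North: Attack North gives 5, Attack South gives 1. Proposed Attack South is not best — profitable deviation exists. ✗

No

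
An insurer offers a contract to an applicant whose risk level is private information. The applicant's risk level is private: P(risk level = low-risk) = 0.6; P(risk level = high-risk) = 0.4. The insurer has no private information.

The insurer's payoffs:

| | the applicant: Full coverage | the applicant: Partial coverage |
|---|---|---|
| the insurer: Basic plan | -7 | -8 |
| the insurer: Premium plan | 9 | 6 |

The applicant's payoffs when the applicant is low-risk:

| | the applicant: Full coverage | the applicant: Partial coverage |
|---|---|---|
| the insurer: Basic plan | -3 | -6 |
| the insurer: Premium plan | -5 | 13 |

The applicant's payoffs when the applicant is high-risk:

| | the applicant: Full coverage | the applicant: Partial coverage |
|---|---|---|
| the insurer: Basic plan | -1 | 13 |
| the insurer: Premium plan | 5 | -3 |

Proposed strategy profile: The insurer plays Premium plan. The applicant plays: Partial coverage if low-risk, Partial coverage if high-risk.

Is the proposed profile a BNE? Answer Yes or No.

No

A profile is a BNE iff every type of every player is best-responding given beliefs about the other side.
The insurer plays Premium plan: E[Premium plan] = 0.6·(6) + 0.4·(6) = 6; E[Basic plan] = -8. Best-responding. ✓
The applicant (risk level low-risk), facing Premium plan: Full coverage gives -5, Partial coverage gives 13. Proposed Partial coverage is best. ✓
The applicant (risk level high-risk), facing Premium plan: Full coverage gives 5, Partial coverage gives -3. Proposed Partial coverage is not best — profitable deviation exists. ✗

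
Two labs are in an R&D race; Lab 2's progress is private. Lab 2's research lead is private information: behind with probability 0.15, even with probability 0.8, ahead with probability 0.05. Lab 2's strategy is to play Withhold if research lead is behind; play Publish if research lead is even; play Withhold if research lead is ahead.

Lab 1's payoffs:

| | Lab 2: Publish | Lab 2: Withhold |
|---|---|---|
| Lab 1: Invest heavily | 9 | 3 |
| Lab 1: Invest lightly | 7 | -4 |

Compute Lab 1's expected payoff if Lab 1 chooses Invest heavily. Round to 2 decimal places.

7.80

E[Invest heavily] = 0.15·3 + 0.8·9 + 0.05·3 = 0.45 + 7.2 + 0.15 = 7.8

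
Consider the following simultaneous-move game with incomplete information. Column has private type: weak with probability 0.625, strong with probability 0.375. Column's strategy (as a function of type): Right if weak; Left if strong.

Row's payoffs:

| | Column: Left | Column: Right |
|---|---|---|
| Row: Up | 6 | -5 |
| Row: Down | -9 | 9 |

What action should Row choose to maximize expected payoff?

E[Up] = 0.625·(-5) + 0.375·(6) = -0.875
E[Down] = 0.625·(9) + 0.375·(-9) = 2.25
Best response: Down (2.25 is the largest).

Down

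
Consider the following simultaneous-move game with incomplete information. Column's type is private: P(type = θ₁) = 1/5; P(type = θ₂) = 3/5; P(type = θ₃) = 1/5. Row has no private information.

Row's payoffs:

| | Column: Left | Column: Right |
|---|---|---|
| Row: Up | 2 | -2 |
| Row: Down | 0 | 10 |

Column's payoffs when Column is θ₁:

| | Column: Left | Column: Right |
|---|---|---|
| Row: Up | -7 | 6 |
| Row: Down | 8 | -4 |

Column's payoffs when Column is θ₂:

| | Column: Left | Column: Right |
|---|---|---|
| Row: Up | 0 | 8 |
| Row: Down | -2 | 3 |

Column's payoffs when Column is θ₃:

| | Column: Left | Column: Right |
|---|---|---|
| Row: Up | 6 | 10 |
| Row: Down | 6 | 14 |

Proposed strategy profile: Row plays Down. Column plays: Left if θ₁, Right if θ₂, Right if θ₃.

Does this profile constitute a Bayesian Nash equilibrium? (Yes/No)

Yes

A profile is a BNE iff every type of every player is best-responding given beliefs about the other side.
Row plays Down: E[Down] = 1/5·(0) + 3/5·(10) + 1/5·(10) = 8; E[Up] = -6/5. Best-responding. ✓
Column (type θ₁), facing Down: Left gives 8, Right gives -4. Proposed Left is best. ✓
Column (type θ₂), facing Down: Left gives -2, Right gives 3. Proposed Right is best. ✓
Column (type θ₃), facing Down: Left gives 6, Right gives 14. Proposed Right is best. ✓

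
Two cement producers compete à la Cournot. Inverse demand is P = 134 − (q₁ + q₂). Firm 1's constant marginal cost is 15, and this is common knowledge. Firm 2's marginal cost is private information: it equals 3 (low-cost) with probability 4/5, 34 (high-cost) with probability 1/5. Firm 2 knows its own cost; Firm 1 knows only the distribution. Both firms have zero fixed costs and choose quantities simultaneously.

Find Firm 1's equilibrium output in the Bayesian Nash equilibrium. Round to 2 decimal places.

37.73

Firm 2 with cost c maximizes (134 − (q₁+q₂) − c)·q₂, giving q₂(c) = (134 − c − q₁)/2.
E[c₂] = 4/5·3 + 1/5·34 = 9.2
Firm 1's FOC against E[q₂] yields q₁ = (134 − 2·15 + E[c₂])/3 = (134 − 30 + 9.2)/3 = 37.7333.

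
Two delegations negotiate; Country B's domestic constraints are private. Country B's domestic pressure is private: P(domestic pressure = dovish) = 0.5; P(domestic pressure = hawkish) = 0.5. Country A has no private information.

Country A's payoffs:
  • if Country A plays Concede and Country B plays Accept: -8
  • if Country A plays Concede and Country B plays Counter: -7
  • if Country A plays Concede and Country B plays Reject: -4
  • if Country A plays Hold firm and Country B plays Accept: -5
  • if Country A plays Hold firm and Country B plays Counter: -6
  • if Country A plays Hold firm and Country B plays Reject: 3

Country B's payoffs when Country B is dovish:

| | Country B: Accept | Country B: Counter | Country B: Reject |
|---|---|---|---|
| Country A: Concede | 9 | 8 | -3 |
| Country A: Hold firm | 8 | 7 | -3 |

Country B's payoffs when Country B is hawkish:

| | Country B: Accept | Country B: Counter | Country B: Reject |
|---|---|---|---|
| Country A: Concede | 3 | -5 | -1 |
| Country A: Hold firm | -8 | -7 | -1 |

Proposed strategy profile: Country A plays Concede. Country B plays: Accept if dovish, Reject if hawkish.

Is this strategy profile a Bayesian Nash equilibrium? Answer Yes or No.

Country A plays Concede: E[Concede] = 0.5·(-8) + 0.5·(-4) = -6; E[Hold firm] = -1. Not best-responding. ✗
Country B (domestic pressure dovish), facing Concede: Accept gives 9, Counter gives 8, Reject gives -3. Proposed Accept is best. ✓
Country B (domestic pressure hawkish), facing Concede: Accept gives 3, Counter gives -5, Reject gives -1. Proposed Reject is not best — profitable deviation exists. ✗

No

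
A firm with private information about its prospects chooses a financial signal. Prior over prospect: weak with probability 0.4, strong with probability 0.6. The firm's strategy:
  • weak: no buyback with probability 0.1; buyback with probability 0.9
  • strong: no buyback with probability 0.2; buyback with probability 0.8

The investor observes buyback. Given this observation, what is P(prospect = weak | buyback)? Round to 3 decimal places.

0.429

Apply Bayes' rule using the sender's strategy as the likelihood.
P(buyback) = 0.4·0.9 + 0.6·0.8 = 0.84
P(weak | buyback) = (0.4·0.9) / 0.84 = 0.36 / 0.84 = 0.428571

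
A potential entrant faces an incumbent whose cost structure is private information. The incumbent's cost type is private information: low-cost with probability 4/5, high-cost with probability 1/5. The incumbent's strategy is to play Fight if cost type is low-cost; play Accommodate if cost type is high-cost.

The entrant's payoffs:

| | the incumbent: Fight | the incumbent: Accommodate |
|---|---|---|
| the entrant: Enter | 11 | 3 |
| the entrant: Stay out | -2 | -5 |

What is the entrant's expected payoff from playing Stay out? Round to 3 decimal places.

Take the expectation over the incumbent's cost type, weighting each type's action by its prior probability.
E[Stay out] = 4/5·(-2) + 1/5·(-5) = (-8/5) + (-1) = -13/5

-2.600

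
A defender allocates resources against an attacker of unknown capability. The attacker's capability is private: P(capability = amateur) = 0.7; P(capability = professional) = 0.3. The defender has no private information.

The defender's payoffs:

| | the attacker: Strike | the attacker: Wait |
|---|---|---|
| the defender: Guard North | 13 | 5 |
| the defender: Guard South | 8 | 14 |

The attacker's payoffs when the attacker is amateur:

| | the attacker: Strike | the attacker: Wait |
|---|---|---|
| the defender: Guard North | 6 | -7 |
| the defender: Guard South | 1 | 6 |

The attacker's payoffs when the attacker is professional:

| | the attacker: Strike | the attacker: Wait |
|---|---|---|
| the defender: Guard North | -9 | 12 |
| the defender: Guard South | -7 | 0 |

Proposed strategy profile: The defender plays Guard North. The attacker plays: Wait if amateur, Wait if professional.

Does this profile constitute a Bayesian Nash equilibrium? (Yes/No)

No

The defender plays Guard North: E[Guard North] = 0.7·(5) + 0.3·(5) = 5; E[Guard South] = 14. Not best-responding. ✗
The attacker (capability amateur), facing Guard North: Strike gives 6, Wait gives -7. Proposed Wait is not best — profitable deviation exists. ✗
The attacker (capability professional), facing Guard North: Strike gives -9, Wait gives 12. Proposed Wait is best. ✓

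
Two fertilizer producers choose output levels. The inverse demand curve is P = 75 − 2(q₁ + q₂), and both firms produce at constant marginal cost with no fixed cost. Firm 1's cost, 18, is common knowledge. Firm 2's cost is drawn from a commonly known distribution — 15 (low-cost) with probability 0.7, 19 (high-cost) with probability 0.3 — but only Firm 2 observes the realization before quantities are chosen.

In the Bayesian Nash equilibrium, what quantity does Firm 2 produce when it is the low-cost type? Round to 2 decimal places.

10.40

Each type of Firm 2 best-responds to q₁; Firm 1 best-responds to the expected q₂ over Firm 2's types.
Firm 2 with cost c maximizes (75 − 2(q₁+q₂) − c)·q₂, giving q₂(c) = (75 − c − 2q₁)/4.
E[c₂] = 0.7·15 + 0.3·19 = 16.2
Firm 1's FOC against E[q₂] yields q₁ = (75 − 2·18 + E[c₂])/6 = (75 − 36 + 16.2)/6 = 9.2.
q₂(low-cost) = (75 − 15 − 2·9.2)/4 = 10.4.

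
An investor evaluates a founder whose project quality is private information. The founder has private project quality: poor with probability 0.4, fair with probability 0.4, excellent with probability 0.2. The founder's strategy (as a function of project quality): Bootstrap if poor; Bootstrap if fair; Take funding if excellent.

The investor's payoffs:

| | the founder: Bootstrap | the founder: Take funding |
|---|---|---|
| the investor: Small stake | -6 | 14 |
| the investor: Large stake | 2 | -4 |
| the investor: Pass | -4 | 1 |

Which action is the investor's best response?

E[Small stake] = 0.4·(-6) + 0.4·(-6) + 0.2·(14) = -2
E[Large stake] = 0.4·(2) + 0.4·(2) + 0.2·(-4) = 0.8
E[Pass] = 0.4·(-4) + 0.4·(-4) + 0.2·(1) = -3
Best response: Large stake (0.8 is the largest).

Large stake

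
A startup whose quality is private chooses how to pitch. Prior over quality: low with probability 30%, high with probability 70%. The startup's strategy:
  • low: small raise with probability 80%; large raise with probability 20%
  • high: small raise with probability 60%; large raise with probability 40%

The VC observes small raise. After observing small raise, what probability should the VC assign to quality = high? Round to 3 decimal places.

0.636

Apply Bayes' rule using the sender's strategy as the likelihood.
P(small raise) = 0.3·0.8 + 0.7·0.6 = 0.66
P(high | small raise) = (0.7·0.6) / 0.66 = 0.42 / 0.66 = 0.636364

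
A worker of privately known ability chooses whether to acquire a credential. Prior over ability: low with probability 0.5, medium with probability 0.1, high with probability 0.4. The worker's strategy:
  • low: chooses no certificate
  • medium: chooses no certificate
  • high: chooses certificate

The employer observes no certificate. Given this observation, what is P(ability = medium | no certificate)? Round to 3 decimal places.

0.167

P(no certificate) = 0.5·1 + 0.1·1 + 0.4·0 = 0.6
P(medium | no certificate) = (0.1·1) / 0.6 = 0.1 / 0.6 = 0.166667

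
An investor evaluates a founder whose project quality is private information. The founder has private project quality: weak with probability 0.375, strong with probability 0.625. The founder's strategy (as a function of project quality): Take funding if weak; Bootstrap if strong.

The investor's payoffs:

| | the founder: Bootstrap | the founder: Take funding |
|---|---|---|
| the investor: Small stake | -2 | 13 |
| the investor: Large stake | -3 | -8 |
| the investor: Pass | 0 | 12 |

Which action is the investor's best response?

Pass

E[Small stake] = 0.375·(13) + 0.625·(-2) = 3.625
E[Large stake] = 0.375·(-8) + 0.625·(-3) = -4.875
E[Pass] = 0.375·(12) + 0.625·(0) = 4.5
Best response: Pass (4.5 is the largest).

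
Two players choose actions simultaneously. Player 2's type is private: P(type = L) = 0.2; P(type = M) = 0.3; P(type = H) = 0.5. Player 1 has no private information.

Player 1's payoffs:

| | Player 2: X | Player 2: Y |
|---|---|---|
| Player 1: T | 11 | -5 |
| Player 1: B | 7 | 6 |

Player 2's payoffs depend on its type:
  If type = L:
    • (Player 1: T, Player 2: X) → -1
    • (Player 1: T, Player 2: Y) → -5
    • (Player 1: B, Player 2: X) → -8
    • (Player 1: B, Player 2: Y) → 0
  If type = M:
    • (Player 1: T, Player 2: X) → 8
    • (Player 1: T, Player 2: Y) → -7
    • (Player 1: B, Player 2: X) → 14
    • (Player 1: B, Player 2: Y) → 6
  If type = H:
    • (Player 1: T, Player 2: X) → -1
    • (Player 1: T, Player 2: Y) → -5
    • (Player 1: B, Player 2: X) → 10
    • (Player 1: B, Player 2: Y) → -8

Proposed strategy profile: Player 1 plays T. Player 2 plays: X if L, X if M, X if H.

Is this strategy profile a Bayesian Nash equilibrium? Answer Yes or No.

Yes

Player 1 plays T: E[T] = 0.2·(11) + 0.3·(11) + 0.5·(11) = 11; E[B] = 7. Best-responding. ✓
Player 2 (type L), facing T: X gives -1, Y gives -5. Proposed X is best. ✓
Player 2 (type M), facing T: X gives 8, Y gives -7. Proposed X is best. ✓
Player 2 (type H), facing T: X gives -1, Y gives -5. Proposed X is best. ✓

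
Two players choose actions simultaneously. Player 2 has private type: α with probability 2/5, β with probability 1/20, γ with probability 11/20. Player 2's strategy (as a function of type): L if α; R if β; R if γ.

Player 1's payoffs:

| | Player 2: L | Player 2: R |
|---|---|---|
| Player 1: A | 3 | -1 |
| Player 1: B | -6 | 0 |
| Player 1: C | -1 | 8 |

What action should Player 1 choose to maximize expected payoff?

Compute Player 1's expected payoff for each action, taking the expectation over Player 2's type.
E[A] = 2/5·(3) + 1/20·(-1) + 11/20·(-1) = 3/5
E[B] = 2/5·(-6) + 1/20·(0) + 11/20·(0) = -12/5
E[C] = 2/5·(-1) + 1/20·(8) + 11/20·(8) = 22/5
Best response: C (22/5 is the largest).

C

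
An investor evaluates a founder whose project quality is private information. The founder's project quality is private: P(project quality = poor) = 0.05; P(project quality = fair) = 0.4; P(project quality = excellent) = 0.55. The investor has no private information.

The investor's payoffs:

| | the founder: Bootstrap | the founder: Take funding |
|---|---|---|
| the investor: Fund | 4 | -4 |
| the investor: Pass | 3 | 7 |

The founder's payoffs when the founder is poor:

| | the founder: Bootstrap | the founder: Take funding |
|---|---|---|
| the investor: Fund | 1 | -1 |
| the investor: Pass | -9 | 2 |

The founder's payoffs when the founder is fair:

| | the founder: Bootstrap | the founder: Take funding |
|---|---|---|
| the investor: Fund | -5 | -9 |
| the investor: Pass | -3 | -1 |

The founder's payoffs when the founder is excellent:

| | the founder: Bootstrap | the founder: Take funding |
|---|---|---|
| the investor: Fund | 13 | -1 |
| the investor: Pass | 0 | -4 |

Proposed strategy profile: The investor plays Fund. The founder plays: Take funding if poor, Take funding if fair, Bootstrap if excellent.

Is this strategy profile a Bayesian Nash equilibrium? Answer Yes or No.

The investor plays Fund: E[Fund] = 0.05·(-4) + 0.4·(-4) + 0.55·(4) = 0.4; E[Pass] = 4.8. Not best-responding. ✗
The founder (project quality poor), facing Fund: Bootstrap gives 1, Take funding gives -1. Proposed Take funding is not best — profitable deviation exists. ✗
The founder (project quality fair), facing Fund: Bootstrap gives -5, Take funding gives -9. Proposed Take funding is not best — profitable deviation exists. ✗
The founder (project quality excellent), facing Fund: Bootstrap gives 13, Take funding gives -1. Proposed Bootstrap is best. ✓

No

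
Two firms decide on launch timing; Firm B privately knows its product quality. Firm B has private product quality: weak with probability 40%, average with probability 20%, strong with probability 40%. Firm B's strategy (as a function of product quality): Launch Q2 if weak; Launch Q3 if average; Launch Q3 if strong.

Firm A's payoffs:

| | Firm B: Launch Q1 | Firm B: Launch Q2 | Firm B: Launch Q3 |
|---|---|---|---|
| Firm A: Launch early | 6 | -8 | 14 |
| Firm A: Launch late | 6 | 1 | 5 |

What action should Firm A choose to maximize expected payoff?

E[Launch early] = 0.4·(-8) + 0.2·(14) + 0.4·(14) = 5.2
E[Launch late] = 0.4·(1) + 0.2·(5) + 0.4·(5) = 3.4
Best response: Launch early (5.2 is the largest).

Launch early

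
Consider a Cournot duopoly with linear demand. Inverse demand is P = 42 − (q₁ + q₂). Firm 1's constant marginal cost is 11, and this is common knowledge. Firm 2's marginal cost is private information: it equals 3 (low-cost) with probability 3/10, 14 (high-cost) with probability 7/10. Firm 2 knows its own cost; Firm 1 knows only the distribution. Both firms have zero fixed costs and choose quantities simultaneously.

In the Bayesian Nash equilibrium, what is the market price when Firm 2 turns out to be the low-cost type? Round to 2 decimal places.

17.38

Firm 2 with cost c maximizes (42 − (q₁+q₂) − c)·q₂, giving q₂(c) = (42 − c − q₁)/2.
E[c₂] = 3/10·3 + 7/10·14 = 10.7
Firm 1's FOC against E[q₂] yields q₁ = (42 − 2·11 + E[c₂])/3 = (42 − 22 + 10.7)/3 = 10.2333.
q₂(low-cost) = 14.3833, so P = 42 − (10.2333 + 14.3833) = 17.3833.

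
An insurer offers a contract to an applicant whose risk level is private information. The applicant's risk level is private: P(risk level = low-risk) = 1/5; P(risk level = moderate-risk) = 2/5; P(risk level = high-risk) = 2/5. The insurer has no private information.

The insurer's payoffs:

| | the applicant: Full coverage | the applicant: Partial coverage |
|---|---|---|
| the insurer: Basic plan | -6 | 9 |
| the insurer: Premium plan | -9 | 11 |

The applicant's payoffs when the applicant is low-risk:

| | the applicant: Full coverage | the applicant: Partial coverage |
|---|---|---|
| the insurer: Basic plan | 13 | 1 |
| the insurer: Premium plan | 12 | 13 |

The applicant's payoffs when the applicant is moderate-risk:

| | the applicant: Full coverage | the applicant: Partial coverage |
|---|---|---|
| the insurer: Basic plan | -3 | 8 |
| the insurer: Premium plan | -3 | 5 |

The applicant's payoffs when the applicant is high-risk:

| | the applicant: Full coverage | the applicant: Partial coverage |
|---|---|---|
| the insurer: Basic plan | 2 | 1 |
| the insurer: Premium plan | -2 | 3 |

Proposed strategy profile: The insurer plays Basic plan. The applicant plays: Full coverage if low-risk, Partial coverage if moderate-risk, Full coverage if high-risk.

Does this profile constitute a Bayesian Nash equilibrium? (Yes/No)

Yes

The insurer plays Basic plan: E[Basic plan] = 1/5·(-6) + 2/5·(9) + 2/5·(-6) = 0; E[Premium plan] = -1. Best-responding. ✓
The applicant (risk level low-risk), facing Basic plan: Full coverage gives 13, Partial coverage gives 1. Proposed Full coverage is best. ✓
The applicant (risk level moderate-risk), facing Basic plan: Full coverage gives -3, Partial coverage gives 8. Proposed Partial coverage is best. ✓
The applicant (risk level high-risk), facing Basic plan: Full coverage gives 2, Partial coverage gives 1. Proposed Full coverage is best. ✓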